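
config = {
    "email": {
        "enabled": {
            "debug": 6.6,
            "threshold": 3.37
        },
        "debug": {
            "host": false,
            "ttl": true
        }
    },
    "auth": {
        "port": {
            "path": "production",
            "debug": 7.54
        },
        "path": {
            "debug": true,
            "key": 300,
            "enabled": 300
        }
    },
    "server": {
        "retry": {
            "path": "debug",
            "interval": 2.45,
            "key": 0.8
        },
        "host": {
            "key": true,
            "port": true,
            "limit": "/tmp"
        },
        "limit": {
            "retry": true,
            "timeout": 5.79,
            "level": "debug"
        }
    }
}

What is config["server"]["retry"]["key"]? 0.8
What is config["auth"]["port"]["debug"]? 7.54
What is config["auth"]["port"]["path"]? "production"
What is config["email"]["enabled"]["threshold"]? 3.37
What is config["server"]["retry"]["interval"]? 2.45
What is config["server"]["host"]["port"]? True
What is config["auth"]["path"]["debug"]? True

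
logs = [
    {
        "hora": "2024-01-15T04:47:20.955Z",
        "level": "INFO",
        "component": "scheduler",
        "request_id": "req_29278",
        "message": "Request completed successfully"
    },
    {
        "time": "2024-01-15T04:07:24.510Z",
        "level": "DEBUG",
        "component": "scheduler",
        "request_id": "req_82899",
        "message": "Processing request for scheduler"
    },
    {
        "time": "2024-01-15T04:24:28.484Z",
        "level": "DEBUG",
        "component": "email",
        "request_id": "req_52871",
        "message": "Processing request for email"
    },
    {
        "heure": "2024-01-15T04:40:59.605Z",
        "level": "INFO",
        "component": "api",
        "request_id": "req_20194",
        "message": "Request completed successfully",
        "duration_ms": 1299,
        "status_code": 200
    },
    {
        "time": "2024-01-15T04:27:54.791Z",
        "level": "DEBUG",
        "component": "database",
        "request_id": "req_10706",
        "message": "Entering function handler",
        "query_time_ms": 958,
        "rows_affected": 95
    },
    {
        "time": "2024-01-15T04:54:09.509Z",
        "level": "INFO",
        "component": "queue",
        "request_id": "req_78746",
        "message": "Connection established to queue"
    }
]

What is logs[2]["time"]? "2024-01-15T04:24:28.484Z"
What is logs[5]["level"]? "INFO"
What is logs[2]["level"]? "DEBUG"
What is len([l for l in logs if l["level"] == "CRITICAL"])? 0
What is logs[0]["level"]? "INFO"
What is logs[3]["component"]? "api"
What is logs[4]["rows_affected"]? 95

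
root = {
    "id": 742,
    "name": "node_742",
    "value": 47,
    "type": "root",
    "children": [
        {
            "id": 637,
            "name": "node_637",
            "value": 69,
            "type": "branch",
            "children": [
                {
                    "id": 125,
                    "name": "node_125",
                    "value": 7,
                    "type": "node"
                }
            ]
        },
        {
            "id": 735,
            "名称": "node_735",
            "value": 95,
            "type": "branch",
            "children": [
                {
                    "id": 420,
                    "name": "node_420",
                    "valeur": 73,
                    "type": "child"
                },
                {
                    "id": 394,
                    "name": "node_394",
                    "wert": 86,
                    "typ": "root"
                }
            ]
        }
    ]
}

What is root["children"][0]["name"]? "node_637"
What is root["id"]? 742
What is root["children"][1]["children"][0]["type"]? "child"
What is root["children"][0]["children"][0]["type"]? "node"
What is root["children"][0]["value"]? 69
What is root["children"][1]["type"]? "branch"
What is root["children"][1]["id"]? 735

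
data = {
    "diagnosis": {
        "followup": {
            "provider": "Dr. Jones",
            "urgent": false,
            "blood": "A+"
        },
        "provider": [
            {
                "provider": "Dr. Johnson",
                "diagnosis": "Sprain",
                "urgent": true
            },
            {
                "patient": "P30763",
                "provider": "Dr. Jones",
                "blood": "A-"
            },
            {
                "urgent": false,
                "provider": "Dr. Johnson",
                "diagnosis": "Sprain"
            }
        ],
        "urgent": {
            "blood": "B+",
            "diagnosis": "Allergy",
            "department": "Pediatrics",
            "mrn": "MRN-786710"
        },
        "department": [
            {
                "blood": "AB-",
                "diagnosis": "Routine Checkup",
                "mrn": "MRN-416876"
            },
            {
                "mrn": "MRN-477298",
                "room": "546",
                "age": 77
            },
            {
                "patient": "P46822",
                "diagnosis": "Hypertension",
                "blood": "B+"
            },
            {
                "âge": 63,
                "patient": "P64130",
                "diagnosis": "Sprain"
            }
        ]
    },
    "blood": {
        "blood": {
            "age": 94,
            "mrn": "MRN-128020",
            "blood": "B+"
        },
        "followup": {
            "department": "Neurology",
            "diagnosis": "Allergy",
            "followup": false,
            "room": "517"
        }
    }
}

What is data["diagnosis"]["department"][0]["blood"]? "AB-"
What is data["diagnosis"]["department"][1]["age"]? 77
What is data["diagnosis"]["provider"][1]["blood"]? "A-"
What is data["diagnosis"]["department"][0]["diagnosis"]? "Routine Checkup"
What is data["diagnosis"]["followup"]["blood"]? "A+"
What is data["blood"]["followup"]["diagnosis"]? "Allergy"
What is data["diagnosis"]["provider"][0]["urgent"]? True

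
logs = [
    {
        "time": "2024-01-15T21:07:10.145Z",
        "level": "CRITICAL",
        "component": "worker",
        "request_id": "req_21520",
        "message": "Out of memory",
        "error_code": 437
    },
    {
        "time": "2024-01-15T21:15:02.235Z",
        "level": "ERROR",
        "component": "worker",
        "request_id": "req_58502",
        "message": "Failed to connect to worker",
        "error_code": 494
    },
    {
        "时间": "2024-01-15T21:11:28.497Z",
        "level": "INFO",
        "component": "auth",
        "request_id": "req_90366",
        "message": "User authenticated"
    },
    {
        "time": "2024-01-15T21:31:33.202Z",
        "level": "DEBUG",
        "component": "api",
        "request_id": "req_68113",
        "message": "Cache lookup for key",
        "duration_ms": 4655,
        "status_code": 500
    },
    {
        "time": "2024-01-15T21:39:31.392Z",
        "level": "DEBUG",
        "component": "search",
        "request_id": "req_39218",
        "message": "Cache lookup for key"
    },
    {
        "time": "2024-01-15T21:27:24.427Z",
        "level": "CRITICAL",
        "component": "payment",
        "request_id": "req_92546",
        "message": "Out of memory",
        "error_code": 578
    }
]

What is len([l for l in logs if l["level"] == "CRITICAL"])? 2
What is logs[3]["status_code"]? 500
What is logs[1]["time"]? "2024-01-15T21:15:02.235Z"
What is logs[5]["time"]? "2024-01-15T21:27:24.427Z"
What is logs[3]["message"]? "Cache lookup for key"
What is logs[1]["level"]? "ERROR"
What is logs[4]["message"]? "Cache lookup for key"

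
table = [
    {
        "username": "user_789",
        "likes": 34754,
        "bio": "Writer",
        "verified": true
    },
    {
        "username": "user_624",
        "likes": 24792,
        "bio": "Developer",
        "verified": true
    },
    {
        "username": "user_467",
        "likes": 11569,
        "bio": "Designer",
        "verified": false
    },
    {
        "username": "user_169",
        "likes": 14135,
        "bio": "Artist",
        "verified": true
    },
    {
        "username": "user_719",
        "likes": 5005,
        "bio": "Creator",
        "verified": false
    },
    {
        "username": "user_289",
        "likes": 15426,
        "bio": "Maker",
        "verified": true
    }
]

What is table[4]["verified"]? False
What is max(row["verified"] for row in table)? True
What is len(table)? 6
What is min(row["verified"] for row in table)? False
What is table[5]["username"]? "user_289"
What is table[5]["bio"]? "Maker"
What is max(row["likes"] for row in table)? 34754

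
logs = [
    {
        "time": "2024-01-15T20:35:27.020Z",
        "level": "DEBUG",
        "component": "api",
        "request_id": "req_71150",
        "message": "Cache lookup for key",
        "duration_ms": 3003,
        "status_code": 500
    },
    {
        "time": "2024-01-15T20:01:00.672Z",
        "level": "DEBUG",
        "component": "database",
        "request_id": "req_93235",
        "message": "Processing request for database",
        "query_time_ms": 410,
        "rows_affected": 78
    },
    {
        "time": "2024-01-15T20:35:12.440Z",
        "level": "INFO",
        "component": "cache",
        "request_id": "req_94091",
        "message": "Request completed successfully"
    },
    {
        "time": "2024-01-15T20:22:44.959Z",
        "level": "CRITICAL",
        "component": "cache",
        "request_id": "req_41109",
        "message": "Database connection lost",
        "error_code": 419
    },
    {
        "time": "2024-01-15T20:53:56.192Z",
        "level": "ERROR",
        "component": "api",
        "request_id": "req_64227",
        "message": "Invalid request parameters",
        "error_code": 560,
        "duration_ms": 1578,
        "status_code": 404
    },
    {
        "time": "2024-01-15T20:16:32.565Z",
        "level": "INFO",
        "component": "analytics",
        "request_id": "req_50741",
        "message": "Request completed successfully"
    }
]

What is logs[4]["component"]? "api"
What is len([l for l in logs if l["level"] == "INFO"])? 2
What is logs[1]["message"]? "Processing request for database"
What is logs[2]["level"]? "INFO"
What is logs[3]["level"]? "CRITICAL"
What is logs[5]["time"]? "2024-01-15T20:16:32.565Z"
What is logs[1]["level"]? "DEBUG"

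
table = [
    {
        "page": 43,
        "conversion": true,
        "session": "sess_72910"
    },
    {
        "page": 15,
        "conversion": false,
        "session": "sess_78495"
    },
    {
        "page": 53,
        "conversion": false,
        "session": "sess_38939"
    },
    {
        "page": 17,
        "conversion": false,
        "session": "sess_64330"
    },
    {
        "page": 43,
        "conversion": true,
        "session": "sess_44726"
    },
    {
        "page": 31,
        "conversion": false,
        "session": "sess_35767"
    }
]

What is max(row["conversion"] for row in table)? True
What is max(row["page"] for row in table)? 53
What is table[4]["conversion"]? True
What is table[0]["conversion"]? True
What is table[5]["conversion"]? False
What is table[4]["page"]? 43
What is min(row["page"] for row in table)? 15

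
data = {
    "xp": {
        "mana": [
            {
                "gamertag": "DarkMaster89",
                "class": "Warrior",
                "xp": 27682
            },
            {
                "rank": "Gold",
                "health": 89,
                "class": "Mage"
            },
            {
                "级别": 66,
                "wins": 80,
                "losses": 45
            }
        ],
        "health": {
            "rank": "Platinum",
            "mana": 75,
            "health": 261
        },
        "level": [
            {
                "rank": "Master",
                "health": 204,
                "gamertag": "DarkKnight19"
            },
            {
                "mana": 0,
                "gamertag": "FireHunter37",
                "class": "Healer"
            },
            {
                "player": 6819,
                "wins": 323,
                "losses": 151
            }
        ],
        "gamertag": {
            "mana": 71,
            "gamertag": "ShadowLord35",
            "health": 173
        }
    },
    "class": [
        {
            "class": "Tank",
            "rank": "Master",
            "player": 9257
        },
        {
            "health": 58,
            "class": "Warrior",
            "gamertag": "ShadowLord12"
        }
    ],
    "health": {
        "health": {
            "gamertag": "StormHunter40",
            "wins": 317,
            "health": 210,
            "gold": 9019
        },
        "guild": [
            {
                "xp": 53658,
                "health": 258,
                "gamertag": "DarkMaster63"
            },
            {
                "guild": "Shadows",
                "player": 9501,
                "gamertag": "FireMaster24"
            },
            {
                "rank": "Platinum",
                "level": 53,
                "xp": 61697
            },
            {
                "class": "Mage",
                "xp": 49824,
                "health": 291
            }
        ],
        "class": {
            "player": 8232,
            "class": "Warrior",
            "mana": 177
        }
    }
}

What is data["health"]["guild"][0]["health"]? 258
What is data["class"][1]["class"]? "Warrior"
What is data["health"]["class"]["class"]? "Warrior"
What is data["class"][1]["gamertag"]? "ShadowLord12"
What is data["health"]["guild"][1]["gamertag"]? "FireMaster24"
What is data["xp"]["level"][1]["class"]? "Healer"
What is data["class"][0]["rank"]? "Master"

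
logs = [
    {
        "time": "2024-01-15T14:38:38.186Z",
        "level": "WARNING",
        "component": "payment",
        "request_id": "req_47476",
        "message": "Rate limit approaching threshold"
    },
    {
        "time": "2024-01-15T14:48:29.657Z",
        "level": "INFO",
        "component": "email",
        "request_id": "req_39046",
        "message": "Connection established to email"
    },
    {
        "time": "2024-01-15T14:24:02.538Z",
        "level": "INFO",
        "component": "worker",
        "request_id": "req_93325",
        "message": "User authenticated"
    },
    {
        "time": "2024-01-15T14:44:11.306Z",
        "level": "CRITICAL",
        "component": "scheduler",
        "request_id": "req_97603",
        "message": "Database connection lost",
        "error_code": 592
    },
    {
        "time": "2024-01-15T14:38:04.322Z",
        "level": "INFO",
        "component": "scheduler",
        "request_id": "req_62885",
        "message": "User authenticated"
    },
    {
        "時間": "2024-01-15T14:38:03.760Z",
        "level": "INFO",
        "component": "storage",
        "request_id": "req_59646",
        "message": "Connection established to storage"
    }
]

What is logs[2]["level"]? "INFO"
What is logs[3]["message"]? "Database connection lost"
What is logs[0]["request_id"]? "req_47476"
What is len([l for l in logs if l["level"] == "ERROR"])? 0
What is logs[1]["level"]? "INFO"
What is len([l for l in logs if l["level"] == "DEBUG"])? 0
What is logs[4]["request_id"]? "req_62885"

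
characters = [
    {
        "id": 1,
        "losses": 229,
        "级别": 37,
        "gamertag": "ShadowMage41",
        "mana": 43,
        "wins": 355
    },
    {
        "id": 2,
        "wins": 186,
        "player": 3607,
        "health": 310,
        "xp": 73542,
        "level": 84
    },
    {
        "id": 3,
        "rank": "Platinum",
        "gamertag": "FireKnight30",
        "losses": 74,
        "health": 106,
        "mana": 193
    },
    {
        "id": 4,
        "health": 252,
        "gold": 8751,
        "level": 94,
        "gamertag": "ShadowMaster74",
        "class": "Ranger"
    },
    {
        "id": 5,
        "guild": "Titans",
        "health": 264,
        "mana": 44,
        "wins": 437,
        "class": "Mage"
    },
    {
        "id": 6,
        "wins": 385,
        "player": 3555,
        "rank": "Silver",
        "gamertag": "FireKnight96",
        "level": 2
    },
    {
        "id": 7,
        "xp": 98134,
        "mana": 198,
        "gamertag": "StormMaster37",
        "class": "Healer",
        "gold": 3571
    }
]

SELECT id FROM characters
[1, 2, 3, 4, 5, 6, 7]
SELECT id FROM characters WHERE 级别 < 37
[]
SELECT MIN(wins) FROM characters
186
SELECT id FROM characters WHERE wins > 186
[1, 5, 6]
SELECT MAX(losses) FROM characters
229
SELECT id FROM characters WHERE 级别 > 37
[]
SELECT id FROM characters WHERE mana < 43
[]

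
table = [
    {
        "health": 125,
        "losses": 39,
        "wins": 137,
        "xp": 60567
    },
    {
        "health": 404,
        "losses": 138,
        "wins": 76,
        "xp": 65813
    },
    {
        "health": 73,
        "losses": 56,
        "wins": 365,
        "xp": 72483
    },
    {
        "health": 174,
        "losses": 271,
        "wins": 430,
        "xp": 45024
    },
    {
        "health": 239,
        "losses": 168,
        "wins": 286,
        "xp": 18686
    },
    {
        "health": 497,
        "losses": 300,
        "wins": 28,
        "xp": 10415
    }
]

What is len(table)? 6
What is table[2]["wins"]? 365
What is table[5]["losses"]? 300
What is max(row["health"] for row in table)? 497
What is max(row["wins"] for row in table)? 430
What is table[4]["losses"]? 168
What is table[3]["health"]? 174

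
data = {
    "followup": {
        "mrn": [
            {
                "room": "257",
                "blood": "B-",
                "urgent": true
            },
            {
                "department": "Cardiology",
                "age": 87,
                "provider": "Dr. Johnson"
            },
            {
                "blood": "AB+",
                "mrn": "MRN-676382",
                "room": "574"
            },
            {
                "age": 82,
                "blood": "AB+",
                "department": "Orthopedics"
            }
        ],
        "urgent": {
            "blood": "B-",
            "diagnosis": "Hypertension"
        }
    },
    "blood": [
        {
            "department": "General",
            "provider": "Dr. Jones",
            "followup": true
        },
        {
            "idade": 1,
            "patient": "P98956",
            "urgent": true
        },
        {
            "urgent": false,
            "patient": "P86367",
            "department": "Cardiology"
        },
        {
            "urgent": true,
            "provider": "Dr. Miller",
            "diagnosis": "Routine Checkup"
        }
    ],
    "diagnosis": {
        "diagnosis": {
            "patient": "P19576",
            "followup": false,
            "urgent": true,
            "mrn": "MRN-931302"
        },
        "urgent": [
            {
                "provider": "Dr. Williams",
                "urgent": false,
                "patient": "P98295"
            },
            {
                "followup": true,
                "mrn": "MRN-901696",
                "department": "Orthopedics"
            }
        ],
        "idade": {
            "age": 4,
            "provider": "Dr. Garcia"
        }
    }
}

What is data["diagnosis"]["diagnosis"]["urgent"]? True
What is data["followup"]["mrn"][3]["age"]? 82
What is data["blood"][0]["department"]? "General"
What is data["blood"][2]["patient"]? "P86367"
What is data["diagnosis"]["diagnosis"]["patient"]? "P19576"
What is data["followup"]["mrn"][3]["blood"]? "AB+"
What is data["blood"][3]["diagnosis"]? "Routine Checkup"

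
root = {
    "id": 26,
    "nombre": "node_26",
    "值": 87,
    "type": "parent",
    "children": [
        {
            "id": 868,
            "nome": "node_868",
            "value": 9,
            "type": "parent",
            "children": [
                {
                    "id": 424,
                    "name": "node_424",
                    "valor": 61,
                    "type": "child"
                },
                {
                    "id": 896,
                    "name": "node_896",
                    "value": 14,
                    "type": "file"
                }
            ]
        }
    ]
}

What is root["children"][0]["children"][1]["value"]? 14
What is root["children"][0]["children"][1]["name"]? "node_896"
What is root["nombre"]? "node_26"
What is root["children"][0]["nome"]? "node_868"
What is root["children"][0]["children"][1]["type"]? "file"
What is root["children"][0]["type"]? "parent"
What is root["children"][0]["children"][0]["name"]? "node_424"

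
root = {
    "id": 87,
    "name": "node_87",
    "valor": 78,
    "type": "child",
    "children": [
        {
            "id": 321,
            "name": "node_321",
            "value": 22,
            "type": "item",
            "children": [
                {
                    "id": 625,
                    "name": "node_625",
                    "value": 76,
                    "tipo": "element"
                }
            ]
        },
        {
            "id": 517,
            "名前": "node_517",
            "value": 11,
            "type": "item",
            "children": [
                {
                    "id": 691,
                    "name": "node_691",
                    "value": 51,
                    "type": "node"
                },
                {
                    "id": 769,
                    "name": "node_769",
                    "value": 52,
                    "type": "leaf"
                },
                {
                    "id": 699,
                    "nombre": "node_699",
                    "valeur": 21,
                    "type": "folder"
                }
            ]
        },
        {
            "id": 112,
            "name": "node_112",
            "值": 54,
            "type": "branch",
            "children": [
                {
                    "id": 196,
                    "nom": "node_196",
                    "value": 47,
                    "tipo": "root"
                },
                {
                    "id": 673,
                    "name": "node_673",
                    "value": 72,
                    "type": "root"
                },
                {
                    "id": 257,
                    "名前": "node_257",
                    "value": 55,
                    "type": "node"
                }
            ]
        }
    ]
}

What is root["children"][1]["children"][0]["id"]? 691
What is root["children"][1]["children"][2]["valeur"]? 21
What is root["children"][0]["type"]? "item"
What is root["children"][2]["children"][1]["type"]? "root"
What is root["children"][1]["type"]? "item"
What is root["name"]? "node_87"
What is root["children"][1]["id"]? 517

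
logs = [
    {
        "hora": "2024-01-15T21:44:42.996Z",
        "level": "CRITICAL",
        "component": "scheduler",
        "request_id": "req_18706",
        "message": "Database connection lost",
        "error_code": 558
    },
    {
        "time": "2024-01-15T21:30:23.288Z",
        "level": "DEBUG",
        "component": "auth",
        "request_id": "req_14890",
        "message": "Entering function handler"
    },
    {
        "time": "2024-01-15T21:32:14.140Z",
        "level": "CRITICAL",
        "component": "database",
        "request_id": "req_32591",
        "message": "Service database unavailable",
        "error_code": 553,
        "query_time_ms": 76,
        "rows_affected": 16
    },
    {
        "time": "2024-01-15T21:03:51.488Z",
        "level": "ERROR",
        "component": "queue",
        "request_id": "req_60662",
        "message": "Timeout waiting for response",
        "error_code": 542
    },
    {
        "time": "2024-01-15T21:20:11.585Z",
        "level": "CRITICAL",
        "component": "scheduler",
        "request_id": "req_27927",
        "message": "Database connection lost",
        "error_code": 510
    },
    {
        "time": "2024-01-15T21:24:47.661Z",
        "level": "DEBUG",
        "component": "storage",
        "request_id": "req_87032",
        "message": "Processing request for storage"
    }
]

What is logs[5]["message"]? "Processing request for storage"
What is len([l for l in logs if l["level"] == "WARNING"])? 0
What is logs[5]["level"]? "DEBUG"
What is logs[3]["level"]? "ERROR"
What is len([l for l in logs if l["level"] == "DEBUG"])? 2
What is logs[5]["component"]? "storage"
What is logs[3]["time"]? "2024-01-15T21:03:51.488Z"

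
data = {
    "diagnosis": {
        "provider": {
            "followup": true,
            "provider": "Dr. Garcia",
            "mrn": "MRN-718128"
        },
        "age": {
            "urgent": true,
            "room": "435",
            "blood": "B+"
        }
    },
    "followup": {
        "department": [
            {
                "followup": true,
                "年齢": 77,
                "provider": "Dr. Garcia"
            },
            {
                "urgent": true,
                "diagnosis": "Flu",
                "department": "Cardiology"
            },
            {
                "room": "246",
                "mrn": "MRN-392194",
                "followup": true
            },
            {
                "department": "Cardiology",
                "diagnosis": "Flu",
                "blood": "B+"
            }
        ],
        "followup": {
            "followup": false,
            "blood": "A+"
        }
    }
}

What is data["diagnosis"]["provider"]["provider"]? "Dr. Garcia"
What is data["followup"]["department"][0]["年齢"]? 77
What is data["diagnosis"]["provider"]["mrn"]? "MRN-718128"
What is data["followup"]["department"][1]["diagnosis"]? "Flu"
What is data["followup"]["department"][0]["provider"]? "Dr. Garcia"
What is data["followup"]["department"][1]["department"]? "Cardiology"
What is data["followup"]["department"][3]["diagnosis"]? "Flu"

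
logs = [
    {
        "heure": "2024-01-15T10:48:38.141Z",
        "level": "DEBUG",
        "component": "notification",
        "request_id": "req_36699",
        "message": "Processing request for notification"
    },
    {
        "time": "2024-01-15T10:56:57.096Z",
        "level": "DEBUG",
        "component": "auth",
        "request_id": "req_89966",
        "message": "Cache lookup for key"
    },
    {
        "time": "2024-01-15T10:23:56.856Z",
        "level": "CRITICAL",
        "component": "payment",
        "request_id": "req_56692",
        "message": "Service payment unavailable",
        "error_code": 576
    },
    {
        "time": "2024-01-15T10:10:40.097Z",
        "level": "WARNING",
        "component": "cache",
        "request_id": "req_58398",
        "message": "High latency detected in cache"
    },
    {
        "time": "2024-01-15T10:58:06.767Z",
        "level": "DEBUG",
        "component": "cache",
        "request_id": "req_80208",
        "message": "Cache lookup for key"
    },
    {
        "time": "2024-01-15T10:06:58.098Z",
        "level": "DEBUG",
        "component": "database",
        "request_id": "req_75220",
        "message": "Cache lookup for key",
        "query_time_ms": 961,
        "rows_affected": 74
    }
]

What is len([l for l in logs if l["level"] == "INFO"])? 0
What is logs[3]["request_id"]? "req_58398"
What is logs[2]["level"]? "CRITICAL"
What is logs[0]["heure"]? "2024-01-15T10:48:38.141Z"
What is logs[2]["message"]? "Service payment unavailable"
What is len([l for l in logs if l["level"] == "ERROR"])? 0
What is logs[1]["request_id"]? "req_89966"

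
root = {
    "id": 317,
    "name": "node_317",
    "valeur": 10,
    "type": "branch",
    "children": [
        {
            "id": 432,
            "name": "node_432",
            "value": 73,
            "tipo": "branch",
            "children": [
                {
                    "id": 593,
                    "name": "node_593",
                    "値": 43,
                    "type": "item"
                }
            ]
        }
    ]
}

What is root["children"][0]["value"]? 73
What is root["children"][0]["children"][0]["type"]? "item"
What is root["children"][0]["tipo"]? "branch"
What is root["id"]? 317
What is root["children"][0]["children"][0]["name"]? "node_593"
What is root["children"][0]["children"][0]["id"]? 593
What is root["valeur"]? 10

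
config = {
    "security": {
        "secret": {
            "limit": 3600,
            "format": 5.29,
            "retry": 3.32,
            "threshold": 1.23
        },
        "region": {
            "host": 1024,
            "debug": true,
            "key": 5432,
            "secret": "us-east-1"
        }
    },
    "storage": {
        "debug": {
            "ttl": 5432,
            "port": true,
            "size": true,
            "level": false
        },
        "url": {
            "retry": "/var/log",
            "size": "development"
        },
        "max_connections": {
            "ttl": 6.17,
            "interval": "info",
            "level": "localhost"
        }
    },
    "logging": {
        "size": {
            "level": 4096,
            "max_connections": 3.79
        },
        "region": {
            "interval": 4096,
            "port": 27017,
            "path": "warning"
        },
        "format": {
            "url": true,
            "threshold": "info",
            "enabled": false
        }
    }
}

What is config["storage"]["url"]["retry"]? "/var/log"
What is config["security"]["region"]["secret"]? "us-east-1"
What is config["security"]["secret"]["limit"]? 3600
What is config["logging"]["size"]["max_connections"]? 3.79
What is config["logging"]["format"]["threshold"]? "info"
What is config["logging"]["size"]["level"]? 4096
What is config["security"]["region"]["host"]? 1024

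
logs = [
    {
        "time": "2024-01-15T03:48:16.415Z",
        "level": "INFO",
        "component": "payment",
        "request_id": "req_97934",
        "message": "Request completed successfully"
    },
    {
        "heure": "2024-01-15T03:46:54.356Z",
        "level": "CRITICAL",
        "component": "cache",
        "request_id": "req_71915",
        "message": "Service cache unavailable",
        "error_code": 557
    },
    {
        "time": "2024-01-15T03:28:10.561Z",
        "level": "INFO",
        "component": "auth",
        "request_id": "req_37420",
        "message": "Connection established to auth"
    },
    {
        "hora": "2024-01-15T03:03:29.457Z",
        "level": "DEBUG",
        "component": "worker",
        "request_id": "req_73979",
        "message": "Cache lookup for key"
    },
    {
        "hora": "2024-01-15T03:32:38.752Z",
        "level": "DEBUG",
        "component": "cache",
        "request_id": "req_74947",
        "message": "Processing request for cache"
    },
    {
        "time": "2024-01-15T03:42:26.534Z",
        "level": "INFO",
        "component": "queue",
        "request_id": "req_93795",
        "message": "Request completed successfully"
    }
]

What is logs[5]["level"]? "INFO"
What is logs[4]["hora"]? "2024-01-15T03:32:38.752Z"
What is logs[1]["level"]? "CRITICAL"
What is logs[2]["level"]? "INFO"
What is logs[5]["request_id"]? "req_93795"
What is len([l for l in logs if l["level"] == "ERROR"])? 0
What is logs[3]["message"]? "Cache lookup for key"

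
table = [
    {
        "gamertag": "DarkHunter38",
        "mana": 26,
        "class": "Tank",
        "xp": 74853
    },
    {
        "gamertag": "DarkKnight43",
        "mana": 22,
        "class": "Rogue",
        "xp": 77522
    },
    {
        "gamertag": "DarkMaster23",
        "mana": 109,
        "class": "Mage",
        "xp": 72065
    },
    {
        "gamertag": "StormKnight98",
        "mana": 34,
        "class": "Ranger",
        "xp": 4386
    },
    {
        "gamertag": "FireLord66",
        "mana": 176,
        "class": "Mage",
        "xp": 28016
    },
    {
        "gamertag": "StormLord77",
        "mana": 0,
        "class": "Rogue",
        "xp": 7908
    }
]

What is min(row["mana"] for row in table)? 0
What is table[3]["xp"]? 4386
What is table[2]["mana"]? 109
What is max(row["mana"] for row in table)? 176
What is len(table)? 6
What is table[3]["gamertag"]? "StormKnight98"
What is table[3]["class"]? "Ranger"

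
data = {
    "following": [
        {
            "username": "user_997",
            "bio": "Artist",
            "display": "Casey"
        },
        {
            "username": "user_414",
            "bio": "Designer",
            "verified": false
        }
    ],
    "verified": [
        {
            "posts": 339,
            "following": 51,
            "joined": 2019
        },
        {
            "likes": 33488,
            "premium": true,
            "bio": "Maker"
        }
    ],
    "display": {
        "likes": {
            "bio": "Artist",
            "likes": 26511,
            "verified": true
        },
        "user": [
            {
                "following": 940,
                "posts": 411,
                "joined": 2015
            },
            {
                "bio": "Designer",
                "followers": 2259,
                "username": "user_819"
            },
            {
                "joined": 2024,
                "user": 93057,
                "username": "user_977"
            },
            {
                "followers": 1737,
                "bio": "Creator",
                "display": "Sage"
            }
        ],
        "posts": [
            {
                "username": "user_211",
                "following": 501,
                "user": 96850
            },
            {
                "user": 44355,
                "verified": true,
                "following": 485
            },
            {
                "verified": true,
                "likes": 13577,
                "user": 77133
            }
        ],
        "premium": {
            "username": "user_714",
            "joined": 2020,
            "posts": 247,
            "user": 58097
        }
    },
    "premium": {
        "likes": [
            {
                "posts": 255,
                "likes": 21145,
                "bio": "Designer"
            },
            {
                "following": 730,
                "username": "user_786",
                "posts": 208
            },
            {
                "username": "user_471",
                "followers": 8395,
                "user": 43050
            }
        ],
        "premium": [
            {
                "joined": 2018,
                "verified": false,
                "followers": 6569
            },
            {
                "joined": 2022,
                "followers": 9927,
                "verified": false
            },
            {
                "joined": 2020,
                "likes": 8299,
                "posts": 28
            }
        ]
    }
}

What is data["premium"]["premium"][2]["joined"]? 2020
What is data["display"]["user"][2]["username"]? "user_977"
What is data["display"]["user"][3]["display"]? "Sage"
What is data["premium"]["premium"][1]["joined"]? 2022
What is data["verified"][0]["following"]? 51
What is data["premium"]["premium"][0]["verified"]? False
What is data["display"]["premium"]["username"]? "user_714"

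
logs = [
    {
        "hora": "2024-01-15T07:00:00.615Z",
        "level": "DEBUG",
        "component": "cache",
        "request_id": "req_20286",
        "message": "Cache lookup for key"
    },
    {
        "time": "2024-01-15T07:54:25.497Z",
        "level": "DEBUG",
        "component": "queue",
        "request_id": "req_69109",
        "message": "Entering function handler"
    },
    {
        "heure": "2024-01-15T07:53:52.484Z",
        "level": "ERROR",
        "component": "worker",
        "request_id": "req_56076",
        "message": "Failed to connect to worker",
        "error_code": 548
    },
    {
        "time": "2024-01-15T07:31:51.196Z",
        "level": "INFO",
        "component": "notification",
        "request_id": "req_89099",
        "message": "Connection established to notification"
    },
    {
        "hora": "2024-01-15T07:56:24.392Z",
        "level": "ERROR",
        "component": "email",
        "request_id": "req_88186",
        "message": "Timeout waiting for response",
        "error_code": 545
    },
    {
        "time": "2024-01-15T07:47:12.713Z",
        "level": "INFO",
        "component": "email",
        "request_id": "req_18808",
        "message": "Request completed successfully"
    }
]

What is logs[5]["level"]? "INFO"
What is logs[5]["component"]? "email"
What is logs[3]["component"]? "notification"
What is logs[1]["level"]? "DEBUG"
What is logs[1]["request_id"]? "req_69109"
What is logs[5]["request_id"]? "req_18808"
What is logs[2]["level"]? "ERROR"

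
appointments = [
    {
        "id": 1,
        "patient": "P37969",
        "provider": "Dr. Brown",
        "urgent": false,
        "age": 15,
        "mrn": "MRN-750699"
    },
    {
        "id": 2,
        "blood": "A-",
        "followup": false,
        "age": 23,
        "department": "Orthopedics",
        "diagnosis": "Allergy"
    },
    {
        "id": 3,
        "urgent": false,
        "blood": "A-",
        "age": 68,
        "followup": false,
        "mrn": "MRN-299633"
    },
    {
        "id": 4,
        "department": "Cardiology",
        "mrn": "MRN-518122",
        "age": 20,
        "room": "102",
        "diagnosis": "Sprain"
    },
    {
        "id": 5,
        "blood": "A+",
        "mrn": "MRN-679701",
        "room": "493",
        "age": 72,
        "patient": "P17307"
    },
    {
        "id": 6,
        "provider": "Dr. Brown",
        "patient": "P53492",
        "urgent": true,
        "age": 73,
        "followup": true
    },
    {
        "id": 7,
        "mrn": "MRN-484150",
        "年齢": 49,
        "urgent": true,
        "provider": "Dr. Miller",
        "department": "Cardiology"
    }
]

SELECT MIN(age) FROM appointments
15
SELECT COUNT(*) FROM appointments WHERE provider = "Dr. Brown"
2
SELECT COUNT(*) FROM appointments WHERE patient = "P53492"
1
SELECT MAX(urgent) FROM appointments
True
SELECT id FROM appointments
[1, 2, 3, 4, 5, 6, 7]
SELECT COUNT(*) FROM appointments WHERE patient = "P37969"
1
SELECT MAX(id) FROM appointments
7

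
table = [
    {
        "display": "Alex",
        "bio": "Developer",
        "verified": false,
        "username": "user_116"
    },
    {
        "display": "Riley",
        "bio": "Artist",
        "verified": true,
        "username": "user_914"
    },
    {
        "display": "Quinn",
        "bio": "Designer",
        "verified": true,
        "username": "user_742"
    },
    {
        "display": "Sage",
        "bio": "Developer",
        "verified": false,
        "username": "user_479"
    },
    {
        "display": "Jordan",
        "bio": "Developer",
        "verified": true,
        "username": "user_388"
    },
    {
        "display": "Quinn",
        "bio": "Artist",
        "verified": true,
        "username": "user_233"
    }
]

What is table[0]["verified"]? False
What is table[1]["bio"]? "Artist"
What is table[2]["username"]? "user_742"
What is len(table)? 6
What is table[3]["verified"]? False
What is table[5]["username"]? "user_233"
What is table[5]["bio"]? "Artist"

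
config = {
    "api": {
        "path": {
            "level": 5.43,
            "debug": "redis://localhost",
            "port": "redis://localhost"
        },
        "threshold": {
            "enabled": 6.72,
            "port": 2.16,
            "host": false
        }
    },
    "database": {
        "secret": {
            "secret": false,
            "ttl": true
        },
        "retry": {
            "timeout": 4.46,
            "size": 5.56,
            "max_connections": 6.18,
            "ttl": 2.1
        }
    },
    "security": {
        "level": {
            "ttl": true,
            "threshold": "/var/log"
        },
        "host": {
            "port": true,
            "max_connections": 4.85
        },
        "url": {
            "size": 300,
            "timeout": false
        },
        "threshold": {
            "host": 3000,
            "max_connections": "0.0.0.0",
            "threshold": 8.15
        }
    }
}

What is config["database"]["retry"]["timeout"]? 4.46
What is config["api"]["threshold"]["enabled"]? 6.72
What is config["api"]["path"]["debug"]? "redis://localhost"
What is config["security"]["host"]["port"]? True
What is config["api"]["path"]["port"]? "redis://localhost"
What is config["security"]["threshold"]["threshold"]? 8.15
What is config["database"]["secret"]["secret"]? False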